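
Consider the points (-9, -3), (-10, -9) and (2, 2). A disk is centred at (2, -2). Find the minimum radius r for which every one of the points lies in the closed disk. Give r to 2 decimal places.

The required radius is the distance from (2, -2) to the farthest point.
Squared distances: 122, 193, 16.
Maximum is 193, attained at (-10, -9).
r = √193 ≈ 13.89.

13.89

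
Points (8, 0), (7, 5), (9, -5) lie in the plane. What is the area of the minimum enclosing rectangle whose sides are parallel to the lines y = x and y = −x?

In coordinates u = x + y, v = x − y the rectangle is axis-aligned; the map (x,y)→(u,v) scales areas by 2.
u-values: 8, 12, 4; range = 12 − 4 = 8.
v-values: 8, 2, 14; range = 14 − 2 = 12.
Area = (8 × 12) / 2 = 48.

48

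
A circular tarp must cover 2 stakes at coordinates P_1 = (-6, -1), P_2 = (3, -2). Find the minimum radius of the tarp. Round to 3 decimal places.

The smallest circle enclosing two points has them as diameter endpoints.
Centre = midpoint = (-1.5, -1.5); r² = |P_1P_2|²/4 = 82/4 = 20.5.
r = √(20.5) ≈ 4.528.

4.528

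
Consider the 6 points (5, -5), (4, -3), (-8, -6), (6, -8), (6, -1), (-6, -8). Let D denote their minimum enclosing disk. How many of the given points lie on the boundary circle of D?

The minimum enclosing circle of a finite set is fixed by two of the points (as a diameter) or three (as a circumcircle).
The minimum enclosing circle is determined by three boundary points: (-8, -6), (6, -8), (6, -1).
Their circumcentre is (-9/14, -4.5) with r² = 5525/98.
The farthest remaining point (-6, -8) is at distance² 4013/98 ≤ 5525/98.
The points at distance exactly r from the centre are (-8, -6), (6, -8), (6, -1) — 3 points.

3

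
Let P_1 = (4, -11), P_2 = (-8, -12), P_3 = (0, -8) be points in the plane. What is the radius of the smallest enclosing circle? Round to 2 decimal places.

6.02

Side lengths²: P_1P_2² = 145, P_1P_3² = 25, P_2P_3² = 80.
Since P_1P_2² = 145 ≥ 80 + 25 = 105, the angle opposite P_1P_2 is not acute, so the smallest enclosing circle has P_1P_2 as diameter.
Centre = midpoint of P_1P_2 = (-2, -11.5), r² = 145/4 = 36.25.
r = √(36.25) ≈ 6.02.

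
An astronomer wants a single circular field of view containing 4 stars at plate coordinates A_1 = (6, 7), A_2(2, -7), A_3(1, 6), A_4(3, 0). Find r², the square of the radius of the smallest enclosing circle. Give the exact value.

The minimum enclosing circle of a finite set is fixed by two of the points (as a diameter) or three (as a circumcircle).
The farthest pair is A_1–A_2 with squared distance 212. The circle on this segment as diameter has centre (4, 0) and r² = 212/4 = 53.
Check A_3: distance² to centre = 45 ≤ 53, so it lies inside.
All remaining points lie in this disk, and no smaller disk contains both endpoints, so this is the minimum enclosing circle.

53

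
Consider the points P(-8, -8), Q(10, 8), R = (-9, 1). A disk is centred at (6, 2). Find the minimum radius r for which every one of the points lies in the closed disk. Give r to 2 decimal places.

17.20

The required radius is the distance from (6, 2) to the farthest point.
Squared distances: 296, 52, 226.
Maximum is 296, attained at P.
r = √296 ≈ 17.20.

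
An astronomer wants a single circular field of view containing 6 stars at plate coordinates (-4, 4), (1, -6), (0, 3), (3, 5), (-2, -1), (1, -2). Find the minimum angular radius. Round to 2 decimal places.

5.89

By Welzl's lemma the MEC is supported by two points (diametrically opposite) or three points (on a circumcircle).
The minimum enclosing circle is determined by three boundary points: (-4, 4), (1, -6), (3, 5).
Their circumcentre is (1/6, -1/6) with r² = 625/18.
The farthest remaining point (0, 3) is at distance² 181/18 ≤ 625/18.
r = √(625/18) ≈ 5.89.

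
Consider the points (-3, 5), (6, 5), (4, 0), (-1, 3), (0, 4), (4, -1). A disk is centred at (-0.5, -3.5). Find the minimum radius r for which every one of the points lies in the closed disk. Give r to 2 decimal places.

The required radius is the distance from (-0.5, -3.5) to the farthest point.
Squared distances: 78.5, 114.5, 32.5, 42.5, 56.5, 26.5.
Maximum is 114.5, attained at (6, 5).
r = √(114.5) ≈ 10.70.

10.70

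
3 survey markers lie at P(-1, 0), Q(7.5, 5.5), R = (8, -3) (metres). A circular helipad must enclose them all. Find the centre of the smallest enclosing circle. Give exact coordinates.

Side lengths²: PQ² = 102.5, PR² = 90, QR² = 72.5.
Since PQ² = 102.5 < 90 + 72.5 = 162.5, the triangle is acute, so the smallest enclosing circle is the circumcircle.
Circumcentre = (4.35, 1.05), r² = 29.725.
Centre = (4.35, 1.05).

(4.35, 1.05)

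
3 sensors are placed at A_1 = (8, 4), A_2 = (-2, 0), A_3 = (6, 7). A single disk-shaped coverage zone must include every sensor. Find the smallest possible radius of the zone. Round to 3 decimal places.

5.432

Side lengths²: A_1A_2² = 116, A_1A_3² = 13, A_2A_3² = 113.
Since A_1A_2² = 116 < 113 + 13 = 126, the triangle is acute, so the smallest enclosing circle is the circumcircle.
Circumcentre = (52/19, 101/38), r² = 42601/1444.
r = √(42601/1444) ≈ 5.432.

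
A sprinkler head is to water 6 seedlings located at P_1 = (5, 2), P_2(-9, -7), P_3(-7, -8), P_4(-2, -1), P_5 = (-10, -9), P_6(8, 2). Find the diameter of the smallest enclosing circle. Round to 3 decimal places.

21.095

The minimum enclosing circle of a finite set is fixed by two of the points (as a diameter) or three (as a circumcircle).
The farthest pair is P_5–P_6 with squared distance 445. The circle on this segment as diameter has centre (-1, -3.5) and r² = 445/4 = 111.25.
Check P_1: distance² to centre = 66.25 ≤ 111.25, so it lies inside.
All remaining points lie in this disk, and no smaller disk contains both endpoints, so this is the minimum enclosing circle.
Diameter = 2r = 2√(111.25) ≈ 21.095.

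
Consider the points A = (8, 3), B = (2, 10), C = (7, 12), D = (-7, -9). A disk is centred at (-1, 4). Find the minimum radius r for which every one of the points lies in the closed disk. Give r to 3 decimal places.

The required radius is the distance from (-1, 4) to the farthest point.
Squared distances: 82, 45, 128, 205.
Maximum is 205, attained at D.
r = √205 ≈ 14.318.

14.318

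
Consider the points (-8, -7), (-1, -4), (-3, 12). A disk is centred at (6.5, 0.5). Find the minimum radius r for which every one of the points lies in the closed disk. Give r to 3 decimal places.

16.325

The required radius is the distance from (6.5, 0.5) to the farthest point.
Squared distances: 266.5, 76.5, 222.5.
Maximum is 266.5, attained at (-8, -7).
r = √(266.5) ≈ 16.325.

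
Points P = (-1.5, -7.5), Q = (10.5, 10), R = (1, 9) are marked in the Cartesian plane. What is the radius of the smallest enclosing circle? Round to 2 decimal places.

Side lengths²: PQ² = 450.25, PR² = 278.5, QR² = 91.25.
Since PQ² = 450.25 ≥ 278.5 + 91.25 = 369.75, the angle opposite PQ is not acute, so the smallest enclosing circle has PQ as diameter.
Centre = midpoint of PQ = (4.5, 1.25), r² = 450.25/4 = 112.5625.
r = √(112.5625) ≈ 10.61.

10.61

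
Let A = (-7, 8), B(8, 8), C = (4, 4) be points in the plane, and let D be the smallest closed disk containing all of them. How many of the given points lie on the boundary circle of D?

Side lengths²: AB² = 225, AC² = 137, BC² = 32.
Since AB² = 225 ≥ 137 + 32 = 169, the angle opposite AB is not acute, so the smallest enclosing circle has AB as diameter.
Centre = midpoint of AB = (0.5, 8), r² = 225/4 = 56.25.
The points at distance exactly r from the centre are A, B — 2 points.

2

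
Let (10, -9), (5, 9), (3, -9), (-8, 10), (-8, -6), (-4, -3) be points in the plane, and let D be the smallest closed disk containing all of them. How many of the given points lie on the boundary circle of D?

2

The minimum enclosing circle of a finite set is fixed by two of the points (as a diameter) or three (as a circumcircle).
The farthest pair is (10, -9)–(-8, 10) with squared distance 685. The circle on this segment as diameter has centre (1, 0.5) and r² = 685/4 = 171.25.
Check (5, 9): distance² to centre = 88.25 ≤ 171.25, so it lies inside.
All remaining points lie in this disk, and no smaller disk contains both endpoints, so this is the minimum enclosing circle.
The points at distance exactly r from the centre are (10, -9), (-8, 10) — 2 points.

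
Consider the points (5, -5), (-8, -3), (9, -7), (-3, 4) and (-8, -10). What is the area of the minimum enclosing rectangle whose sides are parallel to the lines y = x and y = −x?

230

In coordinates u = x + y, v = x − y the rectangle is axis-aligned; the map (x,y)→(u,v) scales areas by 2.
u-values: 0, -11, 2, 1, -18; range = 2 − (-18) = 20.
v-values: 10, -5, 16, -7, 2; range = 16 − (-7) = 23.
Area = (20 × 23) / 2 = 230.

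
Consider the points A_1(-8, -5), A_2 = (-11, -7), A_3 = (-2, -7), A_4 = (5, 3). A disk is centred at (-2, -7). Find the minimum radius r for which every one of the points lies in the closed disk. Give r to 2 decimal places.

The required radius is the distance from (-2, -7) to the farthest point.
Squared distances: 40, 81, 0, 149.
Maximum is 149, attained at A_4.
r = √149 ≈ 12.21.

12.21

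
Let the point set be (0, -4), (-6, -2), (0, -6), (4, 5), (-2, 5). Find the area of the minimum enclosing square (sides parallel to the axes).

121

The bounding box has width 10 and height 11.
An axis-aligned square enclosing the set must have side ≥ max(width, height).
So the minimum side is max(10, 11) = 11.
Area = 11² = 121.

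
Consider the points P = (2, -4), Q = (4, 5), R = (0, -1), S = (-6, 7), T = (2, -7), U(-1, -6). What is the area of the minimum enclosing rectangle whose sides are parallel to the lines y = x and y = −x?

In coordinates u = x + y, v = x − y the rectangle is axis-aligned; the map (x,y)→(u,v) scales areas by 2.
u-values: -2, 9, -1, 1, -5, -7; range = 9 − (-7) = 16.
v-values: 6, -1, 1, -13, 9, 5; range = 9 − (-13) = 22.
Area = (16 × 22) / 2 = 176.

176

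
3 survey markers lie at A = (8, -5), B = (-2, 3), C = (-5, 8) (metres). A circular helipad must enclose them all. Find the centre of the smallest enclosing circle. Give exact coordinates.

(1.5, 1.5)

Side lengths²: AB² = 164, AC² = 338, BC² = 34.
Since AC² = 338 ≥ 164 + 34 = 198, the angle opposite AC is not acute, so the smallest enclosing circle has AC as diameter.
Centre = midpoint of AC = (1.5, 1.5), r² = 338/4 = 84.5.
Centre = (1.5, 1.5).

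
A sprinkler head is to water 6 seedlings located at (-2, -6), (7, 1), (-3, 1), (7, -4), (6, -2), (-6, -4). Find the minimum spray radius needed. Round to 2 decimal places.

The minimum enclosing circle of a finite set is fixed by two of the points (as a diameter) or three (as a circumcircle).
The farthest pair is (7, 1)–(-6, -4) with squared distance 194. The circle on this segment as diameter has centre (0.5, -1.5) and r² = 194/4 = 48.5.
Check (-2, -6): distance² to centre = 26.5 ≤ 48.5, so it lies inside.
All remaining points lie in this disk, and no smaller disk contains both endpoints, so this is the minimum enclosing circle.
r = √(48.5) ≈ 6.96.

6.96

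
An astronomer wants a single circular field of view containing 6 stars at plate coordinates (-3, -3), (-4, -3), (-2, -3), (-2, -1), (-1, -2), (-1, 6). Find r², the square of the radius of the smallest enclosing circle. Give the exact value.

22.5

A smallest enclosing disk is always determined by at most three of the input points on its boundary.
The farthest pair is (-4, -3)–(-1, 6) with squared distance 90. The circle on this segment as diameter has centre (-2.5, 1.5) and r² = 90/4 = 22.5.
Check (-3, -3): distance² to centre = 20.5 ≤ 22.5, so it lies inside.
All remaining points lie in this disk, and no smaller disk contains both endpoints, so this is the minimum enclosing circle.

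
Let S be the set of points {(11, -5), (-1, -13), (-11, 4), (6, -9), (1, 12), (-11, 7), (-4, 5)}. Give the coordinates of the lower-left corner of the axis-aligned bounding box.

(-11, -13)

x-range [-11, 11], y-range [-13, 12].
The lower-left corner is (-11, -13).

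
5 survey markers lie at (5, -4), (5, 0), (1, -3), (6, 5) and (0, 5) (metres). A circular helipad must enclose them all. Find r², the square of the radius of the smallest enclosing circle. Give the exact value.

2173/81

By Welzl's lemma the MEC is supported by two points (diametrically opposite) or three points (on a circumcircle).
The minimum enclosing circle is determined by three boundary points: (5, -4), (6, 5), (0, 5).
Their circumcentre is (3, 7/9) with r² = 2173/81.
The farthest remaining point (1, -3) is at distance² 1480/81 ≤ 2173/81.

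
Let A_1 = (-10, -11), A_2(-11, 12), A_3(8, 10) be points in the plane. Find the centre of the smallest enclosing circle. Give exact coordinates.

(-149/58, 49/58)

Side lengths²: A_1A_2² = 530, A_1A_3² = 765, A_2A_3² = 365.
Since A_1A_3² = 765 < 530 + 365 = 895, the triangle is acute, so the smallest enclosing circle is the circumcircle.
Circumcentre = (-149/58, 49/58), r² = 328865/1682.
Centre = (-149/58, 49/58).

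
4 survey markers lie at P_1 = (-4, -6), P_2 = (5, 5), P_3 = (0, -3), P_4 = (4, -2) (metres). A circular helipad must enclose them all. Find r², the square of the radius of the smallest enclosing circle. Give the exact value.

A smallest enclosing disk is always determined by at most three of the input points on its boundary.
The farthest pair is P_1–P_2 with squared distance 202. The circle on this segment as diameter has centre (0.5, -0.5) and r² = 202/4 = 50.5.
Check P_3: distance² to centre = 6.5 ≤ 50.5, so it lies inside.
All remaining points lie in this disk, and no smaller disk contains both endpoints, so this is the minimum enclosing circle.

50.5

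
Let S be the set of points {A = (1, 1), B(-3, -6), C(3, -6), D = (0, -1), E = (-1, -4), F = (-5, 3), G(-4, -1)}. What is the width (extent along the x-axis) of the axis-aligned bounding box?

8

max x = 3, min x = -5, so width = 8.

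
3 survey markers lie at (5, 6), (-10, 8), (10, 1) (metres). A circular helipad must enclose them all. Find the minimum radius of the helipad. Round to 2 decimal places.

Call the three points A, B, C in the order given.
Side lengths²: AB² = 229, AC² = 50, BC² = 449.
Since BC² = 449 ≥ 229 + 50 = 279, the angle opposite BC is not acute, so the smallest enclosing circle has BC as diameter.
Centre = midpoint of BC = (0, 4.5), r² = 449/4 = 112.25.
r = √(112.25) ≈ 10.59.

10.59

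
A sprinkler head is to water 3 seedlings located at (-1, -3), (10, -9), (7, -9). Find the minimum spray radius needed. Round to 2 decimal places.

6.26

Call the three points A, B, C in the order given.
Side lengths²: AB² = 157, AC² = 100, BC² = 9.
Since AB² = 157 ≥ 100 + 9 = 109, the angle opposite AB is not acute, so the smallest enclosing circle has AB as diameter.
Centre = midpoint of AB = (4.5, -6), r² = 157/4 = 39.25.
r = √(39.25) ≈ 6.26.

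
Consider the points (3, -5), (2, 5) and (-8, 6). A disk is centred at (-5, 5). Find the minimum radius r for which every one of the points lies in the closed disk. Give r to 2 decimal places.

12.81

The required radius is the distance from (-5, 5) to the farthest point.
Squared distances: 164, 49, 10.
Maximum is 164, attained at (3, -5).
r = √164 ≈ 12.81.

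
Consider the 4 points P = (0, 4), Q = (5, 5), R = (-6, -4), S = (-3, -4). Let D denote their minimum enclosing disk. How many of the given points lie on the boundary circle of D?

The farthest pair is Q–R with squared distance 202. The circle on this segment as diameter has centre (-0.5, 0.5) and r² = 202/4 = 50.5.
Check P: distance² to centre = 12.5 ≤ 50.5, so it lies inside.
All remaining points lie in this disk, and no smaller disk contains both endpoints, so this is the minimum enclosing circle.
The points at distance exactly r from the centre are Q, R — 2 points.

2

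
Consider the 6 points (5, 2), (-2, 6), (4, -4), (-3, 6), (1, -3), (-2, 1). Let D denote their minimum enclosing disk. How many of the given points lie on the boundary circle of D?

2

A smallest enclosing disk is always determined by at most three of the input points on its boundary.
The farthest pair is (4, -4)–(-3, 6) with squared distance 149. The circle on this segment as diameter has centre (0.5, 1) and r² = 149/4 = 37.25.
Check (5, 2): distance² to centre = 21.25 ≤ 37.25, so it lies inside.
All remaining points lie in this disk, and no smaller disk contains both endpoints, so this is the minimum enclosing circle.
The points at distance exactly r from the centre are (4, -4), (-3, 6) — 2 points.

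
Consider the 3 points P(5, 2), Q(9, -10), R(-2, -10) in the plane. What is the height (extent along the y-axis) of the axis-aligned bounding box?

12

max y = 2, min y = -10, so height = 12.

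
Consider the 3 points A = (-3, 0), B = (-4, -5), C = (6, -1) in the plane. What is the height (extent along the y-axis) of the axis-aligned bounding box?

5

max y = 0, min y = -5, so height = 5.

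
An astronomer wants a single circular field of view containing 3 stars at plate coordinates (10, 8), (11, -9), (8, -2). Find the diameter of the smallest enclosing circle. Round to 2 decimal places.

Call the three points A, B, C in the order given.
Side lengths²: AB² = 290, AC² = 104, BC² = 58.
Since AB² = 290 ≥ 104 + 58 = 162, the angle opposite AB is not acute, so the smallest enclosing circle has AB as diameter.
Centre = midpoint of AB = (10.5, -0.5), r² = 290/4 = 72.5.
Diameter = 2r = 2√(72.5) ≈ 17.03.

17.03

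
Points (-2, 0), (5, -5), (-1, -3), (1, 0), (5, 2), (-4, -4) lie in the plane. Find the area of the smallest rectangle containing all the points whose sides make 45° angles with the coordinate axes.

In coordinates u = x + y, v = x − y the rectangle is axis-aligned; the map (x,y)→(u,v) scales areas by 2.
u-values: -2, 0, -4, 1, 7, -8; range = 7 − (-8) = 15.
v-values: -2, 10, 2, 1, 3, 0; range = 10 − (-2) = 12.
Area = (15 × 12) / 2 = 90.

90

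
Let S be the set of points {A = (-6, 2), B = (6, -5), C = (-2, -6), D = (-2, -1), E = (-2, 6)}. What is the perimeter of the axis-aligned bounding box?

Width = max x − min x = 6 − (-6) = 12.
Height = max y − min y = 6 − (-6) = 12.
Perimeter = 2(12 + 12) = 48.

48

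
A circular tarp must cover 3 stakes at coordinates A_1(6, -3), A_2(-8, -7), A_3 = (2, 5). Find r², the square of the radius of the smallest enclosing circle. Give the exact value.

Side lengths²: A_1A_2² = 212, A_1A_3² = 80, A_2A_3² = 244.
Since A_2A_3² = 244 < 212 + 80 = 292, the triangle is acute, so the smallest enclosing circle is the circumcircle.
Circumcentre = (-1.875, -1.9375), r² = 63.14453125.

63.14453125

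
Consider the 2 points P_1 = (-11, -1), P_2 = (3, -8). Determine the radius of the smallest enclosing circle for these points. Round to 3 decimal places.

7.826

The smallest circle enclosing two points has them as diameter endpoints.
Centre = midpoint = (-4, -4.5); r² = |P_1P_2|²/4 = 245/4 = 61.25.
r = √(61.25) ≈ 7.826.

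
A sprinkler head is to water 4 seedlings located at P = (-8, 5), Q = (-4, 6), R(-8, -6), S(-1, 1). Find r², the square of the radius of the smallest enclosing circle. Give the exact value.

40

By Welzl's lemma the MEC is supported by two points (diametrically opposite) or three points (on a circumcircle).
The farthest pair is Q–R with squared distance 160. The circle on this segment as diameter has centre (-6, 0) and r² = 160/4 = 40.
Check P: distance² to centre = 29 ≤ 40, so it lies inside.
All remaining points lie in this disk, and no smaller disk contains both endpoints, so this is the minimum enclosing circle.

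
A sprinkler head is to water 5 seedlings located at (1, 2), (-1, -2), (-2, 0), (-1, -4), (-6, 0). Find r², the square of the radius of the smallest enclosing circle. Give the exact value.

The minimum enclosing circle is determined by three boundary points: (1, 2), (-1, -4), (-6, 0).
Their circumcentre is (-81/38, -11/38) with r² = 10865/722.
The farthest remaining point (-1, -2) is at distance² 3037/722 ≤ 10865/722.

10865/722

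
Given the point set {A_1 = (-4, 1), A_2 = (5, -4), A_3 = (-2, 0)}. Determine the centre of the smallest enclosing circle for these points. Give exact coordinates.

Side lengths²: A_1A_2² = 106, A_1A_3² = 5, A_2A_3² = 65.
Since A_1A_2² = 106 ≥ 65 + 5 = 70, the angle opposite A_1A_2 is not acute, so the smallest enclosing circle has A_1A_2 as diameter.
Centre = midpoint of A_1A_2 = (0.5, -1.5), r² = 106/4 = 26.5.
Centre = (0.5, -1.5).

(0.5, -1.5)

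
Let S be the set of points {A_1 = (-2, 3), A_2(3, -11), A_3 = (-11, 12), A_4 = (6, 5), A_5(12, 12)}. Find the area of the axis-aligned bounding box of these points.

529

x ranges over [-11, 12], width 23.
y ranges over [-11, 12], height 23.
Area = 23 × 23 = 529.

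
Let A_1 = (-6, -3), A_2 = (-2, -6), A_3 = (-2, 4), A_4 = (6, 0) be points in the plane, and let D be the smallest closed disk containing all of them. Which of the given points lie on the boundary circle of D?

A_1, A_4

By Welzl's lemma the MEC is supported by two points (diametrically opposite) or three points (on a circumcircle).
The farthest pair is A_1–A_4 with squared distance 153. The circle on this segment as diameter has centre (0, -1.5) and r² = 153/4 = 38.25.
Check A_2: distance² to centre = 24.25 ≤ 38.25, so it lies inside.
All remaining points lie in this disk, and no smaller disk contains both endpoints, so this is the minimum enclosing circle.
The points at distance exactly r from the centre are A_1, A_4 — 2 points.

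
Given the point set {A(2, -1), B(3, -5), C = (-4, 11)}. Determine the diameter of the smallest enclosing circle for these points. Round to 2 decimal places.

17.46

Side lengths²: AB² = 17, AC² = 180, BC² = 305.
Since BC² = 305 ≥ 180 + 17 = 197, the angle opposite BC is not acute, so the smallest enclosing circle has BC as diameter.
Centre = midpoint of BC = (-0.5, 3), r² = 305/4 = 76.25.
Diameter = 2r = 2√(76.25) ≈ 17.46.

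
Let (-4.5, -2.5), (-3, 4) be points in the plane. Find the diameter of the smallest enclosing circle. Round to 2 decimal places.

The smallest circle enclosing two points has them as diameter endpoints.
Centre = midpoint = (-3.75, 0.75); r² = |(-4.5, -2.5)−(-3, 4)|²/4 = 44.5/4 = 11.125.
Diameter = 2r = 2√(11.125) ≈ 6.67.

6.67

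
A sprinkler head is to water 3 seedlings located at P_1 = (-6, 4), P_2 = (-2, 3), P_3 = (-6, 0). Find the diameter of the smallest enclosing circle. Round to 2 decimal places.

Side lengths²: P_1P_2² = 17, P_1P_3² = 16, P_2P_3² = 25.
Since P_2P_3² = 25 < 17 + 16 = 33, the triangle is acute, so the smallest enclosing circle is the circumcircle.
Circumcentre = (-4.375, 2), r² = 6.640625.
Diameter = 2r = 2√(6.640625) ≈ 5.15.

5.15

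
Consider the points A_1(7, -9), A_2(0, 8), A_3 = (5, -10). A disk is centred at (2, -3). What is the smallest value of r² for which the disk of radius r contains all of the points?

The required radius is the distance from (2, -3) to the farthest point.
Squared distances: 61, 125, 58.
Maximum is 125, attained at A_2.

125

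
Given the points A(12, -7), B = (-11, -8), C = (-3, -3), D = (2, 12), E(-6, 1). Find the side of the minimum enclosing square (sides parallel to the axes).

23

The bounding box has width 23 and height 20.
An axis-aligned square enclosing the set must have side ≥ max(width, height).
So the minimum side is max(23, 20) = 23.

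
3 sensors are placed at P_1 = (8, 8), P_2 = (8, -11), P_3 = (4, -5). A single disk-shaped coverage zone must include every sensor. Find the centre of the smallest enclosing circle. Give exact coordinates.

(8, -1.5)

Side lengths²: P_1P_2² = 361, P_1P_3² = 185, P_2P_3² = 52.
Since P_1P_2² = 361 ≥ 185 + 52 = 237, the angle opposite P_1P_2 is not acute, so the smallest enclosing circle has P_1P_2 as diameter.
Centre = midpoint of P_1P_2 = (8, -1.5), r² = 361/4 = 90.25.
Centre = (8, -1.5).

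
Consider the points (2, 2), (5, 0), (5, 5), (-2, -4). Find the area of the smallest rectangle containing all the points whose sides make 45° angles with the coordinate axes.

40

In coordinates u = x + y, v = x − y the rectangle is axis-aligned; the map (x,y)→(u,v) scales areas by 2.
u-values: 4, 5, 10, -6; range = 10 − (-6) = 16.
v-values: 0, 5, 0, 2; range = 5 − 0 = 5.
Area = (16 × 5) / 2 = 40.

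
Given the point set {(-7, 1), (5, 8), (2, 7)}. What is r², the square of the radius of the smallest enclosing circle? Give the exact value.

Call the three points A, B, C in the order given.
Side lengths²: AB² = 193, AC² = 117, BC² = 10.
Since AB² = 193 ≥ 117 + 10 = 127, the angle opposite AB is not acute, so the smallest enclosing circle has AB as diameter.
Centre = midpoint of AB = (-1, 4.5), r² = 193/4 = 48.25.

48.25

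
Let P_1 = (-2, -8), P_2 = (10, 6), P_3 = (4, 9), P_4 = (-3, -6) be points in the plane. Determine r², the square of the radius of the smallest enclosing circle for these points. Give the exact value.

A smallest enclosing disk is always determined by at most three of the input points on its boundary.
The minimum enclosing circle is determined by three boundary points: P_1, P_2, P_3.
Their circumcentre is (3.125, -0.25) with r² = 86.328125.
The farthest remaining point P_4 is at distance² 70.578125 ≤ 86.328125.

86.328125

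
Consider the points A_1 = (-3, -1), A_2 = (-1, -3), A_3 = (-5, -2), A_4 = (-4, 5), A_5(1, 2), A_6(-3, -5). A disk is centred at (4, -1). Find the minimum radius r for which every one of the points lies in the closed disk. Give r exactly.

10

The required radius is the distance from (4, -1) to the farthest point.
Squared distances: 49, 29, 82, 100, 18, 65.
Maximum is 100, attained at A_4.
r = √100 = 10.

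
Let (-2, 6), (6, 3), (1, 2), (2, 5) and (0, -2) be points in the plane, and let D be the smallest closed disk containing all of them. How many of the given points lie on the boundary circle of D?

A smallest enclosing disk is always determined by at most three of the input points on its boundary.
The minimum enclosing circle is determined by three boundary points: (-2, 6), (6, 3), (0, -2).
Their circumcentre is (37/29, 149/58) with r² = 75701/3364.
The farthest remaining point (2, 5) is at distance² 21645/3364 ≤ 75701/3364.
The points at distance exactly r from the centre are (-2, 6), (6, 3), (0, -2) — 3 points.

3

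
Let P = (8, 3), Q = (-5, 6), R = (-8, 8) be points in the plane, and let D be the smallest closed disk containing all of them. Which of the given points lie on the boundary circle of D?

Side lengths²: PQ² = 178, PR² = 281, QR² = 13.
Since PR² = 281 ≥ 178 + 13 = 191, the angle opposite PR is not acute, so the smallest enclosing circle has PR as diameter.
Centre = midpoint of PR = (0, 5.5), r² = 281/4 = 70.25.
The points at distance exactly r from the centre are P, R — 2 points.

P, R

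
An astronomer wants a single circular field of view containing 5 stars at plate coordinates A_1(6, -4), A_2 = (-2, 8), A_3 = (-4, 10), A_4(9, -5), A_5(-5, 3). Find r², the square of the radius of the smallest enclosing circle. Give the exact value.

By Welzl's lemma the MEC is supported by two points (diametrically opposite) or three points (on a circumcircle).
The farthest pair is A_3–A_4 with squared distance 394. The circle on this segment as diameter has centre (2.5, 2.5) and r² = 394/4 = 98.5.
Check A_1: distance² to centre = 54.5 ≤ 98.5, so it lies inside.
All remaining points lie in this disk, and no smaller disk contains both endpoints, so this is the minimum enclosing circle.

98.5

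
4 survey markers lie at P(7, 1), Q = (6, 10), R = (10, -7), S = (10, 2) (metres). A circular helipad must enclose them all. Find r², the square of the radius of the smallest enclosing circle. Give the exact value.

76.25

A smallest enclosing disk is always determined by at most three of the input points on its boundary.
The farthest pair is Q–R with squared distance 305. The circle on this segment as diameter has centre (8, 1.5) and r² = 305/4 = 76.25.
Check P: distance² to centre = 1.25 ≤ 76.25, so it lies inside.
All remaining points lie in this disk, and no smaller disk contains both endpoints, so this is the minimum enclosing circle.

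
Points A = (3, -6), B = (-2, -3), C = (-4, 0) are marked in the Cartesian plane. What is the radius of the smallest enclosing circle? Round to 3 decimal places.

4.610

Side lengths²: AB² = 34, AC² = 85, BC² = 13.
Since AC² = 85 ≥ 34 + 13 = 47, the angle opposite AC is not acute, so the smallest enclosing circle has AC as diameter.
Centre = midpoint of AC = (-0.5, -3), r² = 85/4 = 21.25.
r = √(21.25) ≈ 4.610.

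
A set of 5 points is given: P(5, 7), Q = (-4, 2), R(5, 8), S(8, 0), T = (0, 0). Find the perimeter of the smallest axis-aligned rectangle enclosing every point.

Width = max x − min x = 8 − (-4) = 12.
Height = max y − min y = 8 − 0 = 8.
Perimeter = 2(12 + 8) = 40.

40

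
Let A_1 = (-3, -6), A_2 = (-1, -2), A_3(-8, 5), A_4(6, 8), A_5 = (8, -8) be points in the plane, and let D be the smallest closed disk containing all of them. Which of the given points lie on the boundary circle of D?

The minimum enclosing circle of a finite set is fixed by two of the points (as a diameter) or three (as a circumcircle).
The minimum enclosing circle is determined by three boundary points: A_3, A_4, A_5.
Their circumcentre is (13/23, -37/46) with r² = 226525/2116.
The farthest remaining point A_1 is at distance² 84017/2116 ≤ 226525/2116.
The points at distance exactly r from the centre are A_3, A_4, A_5 — 3 points.

A_3, A_4, A_5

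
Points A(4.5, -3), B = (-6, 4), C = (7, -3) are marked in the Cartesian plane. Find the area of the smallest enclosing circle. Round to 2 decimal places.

Side lengths²: AB² = 159.25, AC² = 6.25, BC² = 218.
Since BC² = 218 ≥ 159.25 + 6.25 = 165.5, the angle opposite BC is not acute, so the smallest enclosing circle has BC as diameter.
Centre = midpoint of BC = (0.5, 0.5), r² = 218/4 = 54.5.
Area = π·r² = π·54.5 ≈ 171.22.

171.22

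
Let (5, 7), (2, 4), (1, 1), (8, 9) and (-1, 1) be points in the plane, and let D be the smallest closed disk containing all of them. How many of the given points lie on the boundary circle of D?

The farthest pair is (8, 9)–(-1, 1) with squared distance 145. The circle on this segment as diameter has centre (3.5, 5) and r² = 145/4 = 36.25.
Check (5, 7): distance² to centre = 6.25 ≤ 36.25, so it lies inside.
All remaining points lie in this disk, and no smaller disk contains both endpoints, so this is the minimum enclosing circle.
The points at distance exactly r from the centre are (8, 9), (-1, 1) — 2 points.

2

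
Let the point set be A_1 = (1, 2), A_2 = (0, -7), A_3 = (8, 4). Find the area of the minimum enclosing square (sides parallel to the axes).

The bounding box has width 8 and height 11.
An axis-aligned square enclosing the set must have side ≥ max(width, height).
So the minimum side is max(8, 11) = 11.
Area = 11² = 121.

121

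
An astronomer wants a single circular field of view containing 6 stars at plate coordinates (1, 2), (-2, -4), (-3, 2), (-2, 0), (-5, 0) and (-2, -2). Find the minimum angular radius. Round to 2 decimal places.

3.54

The minimum enclosing circle is determined by three boundary points: (1, 2), (-2, -4), (-5, 0).
Their circumcentre is (-1.5, -0.5) with r² = 12.5.
The farthest remaining point (-3, 2) is at distance² 8.5 ≤ 12.5.
r = √(12.5) ≈ 3.54.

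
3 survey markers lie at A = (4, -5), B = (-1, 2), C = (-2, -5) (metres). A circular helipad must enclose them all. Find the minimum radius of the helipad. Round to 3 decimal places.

Side lengths²: AB² = 74, AC² = 36, BC² = 50.
Since AB² = 74 < 50 + 36 = 86, the triangle is acute, so the smallest enclosing circle is the circumcircle.
Circumcentre = (1, -13/7), r² = 925/49.
r = √(925/49) ≈ 4.345.

4.345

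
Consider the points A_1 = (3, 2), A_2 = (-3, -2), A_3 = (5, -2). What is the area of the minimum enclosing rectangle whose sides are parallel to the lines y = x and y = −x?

In coordinates u = x + y, v = x − y the rectangle is axis-aligned; the map (x,y)→(u,v) scales areas by 2.
u-values: 5, -5, 3; range = 5 − (-5) = 10.
v-values: 1, -1, 7; range = 7 − (-1) = 8.
Area = (10 × 8) / 2 = 40.

40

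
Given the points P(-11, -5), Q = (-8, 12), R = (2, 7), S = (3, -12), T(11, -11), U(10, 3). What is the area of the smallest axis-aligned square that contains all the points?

576

The bounding box has width 22 and height 24.
An axis-aligned square enclosing the set must have side ≥ max(width, height).
So the minimum side is max(22, 24) = 24.
Area = 24² = 576.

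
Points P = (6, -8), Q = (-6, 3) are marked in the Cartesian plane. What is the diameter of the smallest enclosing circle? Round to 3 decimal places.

The smallest circle enclosing two points has them as diameter endpoints.
Centre = midpoint = (0, -2.5); r² = |PQ|²/4 = 265/4 = 66.25.
Diameter = 2r = 2√(66.25) ≈ 16.279.

16.279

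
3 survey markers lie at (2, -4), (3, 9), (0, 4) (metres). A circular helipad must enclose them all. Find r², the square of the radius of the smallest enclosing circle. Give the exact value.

Call the three points A, B, C in the order given.
Side lengths²: AB² = 170, AC² = 68, BC² = 34.
Since AB² = 170 ≥ 68 + 34 = 102, the angle opposite AB is not acute, so the smallest enclosing circle has AB as diameter.
Centre = midpoint of AB = (2.5, 2.5), r² = 170/4 = 42.5.

42.5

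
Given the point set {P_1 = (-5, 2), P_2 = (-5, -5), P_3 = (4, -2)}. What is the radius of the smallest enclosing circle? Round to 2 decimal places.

5.19

Side lengths²: P_1P_2² = 49, P_1P_3² = 97, P_2P_3² = 90.
Since P_1P_3² = 97 < 90 + 49 = 139, the triangle is acute, so the smallest enclosing circle is the circumcircle.
Circumcentre = (-7/6, -1.5), r² = 485/18.
r = √(485/18) ≈ 5.19.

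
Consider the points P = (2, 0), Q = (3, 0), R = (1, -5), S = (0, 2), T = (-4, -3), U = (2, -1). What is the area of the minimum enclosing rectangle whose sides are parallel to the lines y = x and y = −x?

In coordinates u = x + y, v = x − y the rectangle is axis-aligned; the map (x,y)→(u,v) scales areas by 2.
u-values: 2, 3, -4, 2, -7, 1; range = 3 − (-7) = 10.
v-values: 2, 3, 6, -2, -1, 3; range = 6 − (-2) = 8.
Area = (10 × 8) / 2 = 40.

40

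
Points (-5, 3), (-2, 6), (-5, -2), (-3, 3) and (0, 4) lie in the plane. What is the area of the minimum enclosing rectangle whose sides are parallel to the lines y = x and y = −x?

In coordinates u = x + y, v = x − y the rectangle is axis-aligned; the map (x,y)→(u,v) scales areas by 2.
u-values: -2, 4, -7, 0, 4; range = 4 − (-7) = 11.
v-values: -8, -8, -3, -6, -4; range = -3 − (-8) = 5.
Area = (11 × 5) / 2 = 27.5.

27.5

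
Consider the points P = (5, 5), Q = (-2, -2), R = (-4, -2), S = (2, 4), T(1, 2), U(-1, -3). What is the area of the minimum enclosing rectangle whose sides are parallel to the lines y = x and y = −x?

32

In coordinates u = x + y, v = x − y the rectangle is axis-aligned; the map (x,y)→(u,v) scales areas by 2.
u-values: 10, -4, -6, 6, 3, -4; range = 10 − (-6) = 16.
v-values: 0, 0, -2, -2, -1, 2; range = 2 − (-2) = 4.
Area = (16 × 4) / 2 = 32.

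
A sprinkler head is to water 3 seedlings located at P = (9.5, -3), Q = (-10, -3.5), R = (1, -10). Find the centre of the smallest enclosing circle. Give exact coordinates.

(-0.25, -3.25)

Side lengths²: PQ² = 380.5, PR² = 121.25, QR² = 163.25.
Since PQ² = 380.5 ≥ 163.25 + 121.25 = 284.5, the angle opposite PQ is not acute, so the smallest enclosing circle has PQ as diameter.
Centre = midpoint of PQ = (-0.25, -3.25), r² = 380.5/4 = 95.125.
Centre = (-0.25, -3.25).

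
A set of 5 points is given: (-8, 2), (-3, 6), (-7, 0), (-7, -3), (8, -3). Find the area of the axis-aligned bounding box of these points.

x ranges over [-8, 8], width 16.
y ranges over [-3, 6], height 9.
Area = 16 × 9 = 144.

144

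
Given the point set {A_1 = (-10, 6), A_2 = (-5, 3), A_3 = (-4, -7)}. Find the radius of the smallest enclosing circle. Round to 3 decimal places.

Side lengths²: A_1A_2² = 34, A_1A_3² = 205, A_2A_3² = 101.
Since A_1A_3² = 205 ≥ 101 + 34 = 135, the angle opposite A_1A_3 is not acute, so the smallest enclosing circle has A_1A_3 as diameter.
Centre = midpoint of A_1A_3 = (-7, -0.5), r² = 205/4 = 51.25.
r = √(51.25) ≈ 7.159.

7.159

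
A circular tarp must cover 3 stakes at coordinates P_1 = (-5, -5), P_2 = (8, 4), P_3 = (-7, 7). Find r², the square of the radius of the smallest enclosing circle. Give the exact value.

Side lengths²: P_1P_2² = 250, P_1P_3² = 148, P_2P_3² = 234.
Since P_1P_2² = 250 < 234 + 148 = 382, the triangle is acute, so the smallest enclosing circle is the circumcircle.
Circumcentre = (-6/29, 57/29), r² = 60125/841.

60125/841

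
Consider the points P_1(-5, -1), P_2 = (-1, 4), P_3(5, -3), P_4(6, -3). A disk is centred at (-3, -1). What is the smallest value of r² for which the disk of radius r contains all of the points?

The required radius is the distance from (-3, -1) to the farthest point.
Squared distances: 4, 29, 68, 85.
Maximum is 85, attained at P_4.

85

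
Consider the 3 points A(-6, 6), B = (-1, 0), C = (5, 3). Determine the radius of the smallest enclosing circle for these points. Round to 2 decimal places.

Side lengths²: AB² = 61, AC² = 130, BC² = 45.
Since AC² = 130 ≥ 61 + 45 = 106, the angle opposite AC is not acute, so the smallest enclosing circle has AC as diameter.
Centre = midpoint of AC = (-0.5, 4.5), r² = 130/4 = 32.5.
r = √(32.5) ≈ 5.70.

5.70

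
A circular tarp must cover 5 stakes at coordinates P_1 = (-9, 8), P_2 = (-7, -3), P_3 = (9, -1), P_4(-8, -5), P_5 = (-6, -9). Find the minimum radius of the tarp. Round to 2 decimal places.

The minimum enclosing circle of a finite set is fixed by two of the points (as a diameter) or three (as a circumcircle).
The minimum enclosing circle is determined by three boundary points: P_1, P_3, P_5.
Their circumcentre is (-91/62, 35/62) with r² = 215305/1922.
The farthest remaining point P_4 is at distance² 141525/1922 ≤ 215305/1922.
r = √(215305/1922) ≈ 10.58.

10.58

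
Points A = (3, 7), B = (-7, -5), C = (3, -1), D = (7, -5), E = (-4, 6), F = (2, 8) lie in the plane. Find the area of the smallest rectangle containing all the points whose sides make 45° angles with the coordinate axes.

In coordinates u = x + y, v = x − y the rectangle is axis-aligned; the map (x,y)→(u,v) scales areas by 2.
u-values: 10, -12, 2, 2, 2, 10; range = 10 − (-12) = 22.
v-values: -4, -2, 4, 12, -10, -6; range = 12 − (-10) = 22.
Area = (22 × 22) / 2 = 242.

242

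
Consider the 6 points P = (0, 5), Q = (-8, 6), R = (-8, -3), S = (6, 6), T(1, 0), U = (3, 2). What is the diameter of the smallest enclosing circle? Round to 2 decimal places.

16.64

By Welzl's lemma the MEC is supported by two points (diametrically opposite) or three points (on a circumcircle).
The farthest pair is R–S with squared distance 277. The circle on this segment as diameter has centre (-1, 1.5) and r² = 277/4 = 69.25.
Check P: distance² to centre = 13.25 ≤ 69.25, so it lies inside.
All remaining points lie in this disk, and no smaller disk contains both endpoints, so this is the minimum enclosing circle.
Diameter = 2r = 2√(69.25) ≈ 16.64.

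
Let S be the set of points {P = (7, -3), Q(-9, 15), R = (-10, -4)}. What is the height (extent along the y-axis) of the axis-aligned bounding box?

max y = 15, min y = -4, so height = 19.

19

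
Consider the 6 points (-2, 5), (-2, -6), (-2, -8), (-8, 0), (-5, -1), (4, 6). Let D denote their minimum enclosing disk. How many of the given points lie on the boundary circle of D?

3

The minimum enclosing circle of a finite set is fixed by two of the points (as a diameter) or three (as a circumcircle).
The minimum enclosing circle is determined by three boundary points: (-2, -8), (-8, 0), (4, 6).
Their circumcentre is (-3/11, -5/11) with r² = 7250/121.
The farthest remaining point (-2, -6) is at distance² 4082/121 ≤ 7250/121.
The points at distance exactly r from the centre are (-2, -8), (-8, 0), (4, 6) — 3 points.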